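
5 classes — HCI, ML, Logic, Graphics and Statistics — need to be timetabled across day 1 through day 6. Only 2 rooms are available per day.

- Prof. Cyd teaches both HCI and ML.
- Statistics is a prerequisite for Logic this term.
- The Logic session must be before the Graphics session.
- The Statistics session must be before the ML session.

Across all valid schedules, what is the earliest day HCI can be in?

day 1

HCI at day 1 is achievable: Logic -> day 2, HCI -> day 1, Graphics -> day 3, Statistics -> day 1, ML -> day 2.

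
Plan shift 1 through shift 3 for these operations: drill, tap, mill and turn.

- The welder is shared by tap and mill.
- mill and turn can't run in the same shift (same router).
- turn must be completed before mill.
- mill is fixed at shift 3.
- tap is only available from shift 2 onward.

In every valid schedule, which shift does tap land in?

shift 2

tap's window is shift 2–shift 3.
mill is fixed at shift 3, and tap can't share a shift with mill.
So tap must be shift 2.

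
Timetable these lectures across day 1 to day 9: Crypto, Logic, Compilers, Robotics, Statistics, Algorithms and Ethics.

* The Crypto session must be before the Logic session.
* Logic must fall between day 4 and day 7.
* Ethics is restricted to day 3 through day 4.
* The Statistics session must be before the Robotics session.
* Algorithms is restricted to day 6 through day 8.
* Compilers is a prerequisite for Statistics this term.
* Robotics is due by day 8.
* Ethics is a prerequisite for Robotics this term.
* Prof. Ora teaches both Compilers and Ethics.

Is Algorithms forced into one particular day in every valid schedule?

No

Algorithms can be day 6 (e.g. Algorithms=day 6; Robotics=day 4; Logic=day 4; Statistics=day 2; Compilers=day 1; Ethics=day 3; Crypto=day 1) or day 7 (e.g. Statistics=day 2; Robotics=day 4; Algorithms=day 7; Compilers=day 1; Crypto=day 1; Ethics=day 3; Logic=day 4).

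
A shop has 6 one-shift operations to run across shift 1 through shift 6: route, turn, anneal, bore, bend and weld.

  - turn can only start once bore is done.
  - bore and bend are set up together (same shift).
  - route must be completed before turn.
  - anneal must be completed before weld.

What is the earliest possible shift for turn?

Precedence pushes turn to at least shift 2.
turn at shift 2 is achievable: turn in shift 2; bore in shift 1; anneal in shift 1; route in shift 1; bend in shift 1; weld in shift 2.

shift 2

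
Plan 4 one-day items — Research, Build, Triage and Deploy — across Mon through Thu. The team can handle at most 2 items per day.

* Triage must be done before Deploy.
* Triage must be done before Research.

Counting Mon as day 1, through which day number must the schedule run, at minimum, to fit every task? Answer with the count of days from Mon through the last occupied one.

The precedence chain requires at least 2 distinct days.
With at most 2 per day and 4 tasks, at least 2 days are needed.
2 works (last occupied day: Tue): for example Build=Mon; Research=Tue; Deploy=Tue; Triage=Mon.

2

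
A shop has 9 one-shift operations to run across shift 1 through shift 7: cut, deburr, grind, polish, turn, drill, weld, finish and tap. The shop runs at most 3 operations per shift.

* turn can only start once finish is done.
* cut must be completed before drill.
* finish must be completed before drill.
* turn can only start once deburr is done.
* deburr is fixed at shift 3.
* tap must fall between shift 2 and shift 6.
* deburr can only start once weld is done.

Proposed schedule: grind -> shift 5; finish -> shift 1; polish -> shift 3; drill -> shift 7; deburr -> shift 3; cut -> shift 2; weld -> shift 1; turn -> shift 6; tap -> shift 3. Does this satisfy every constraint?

turn can only start once deburr is done — holds.
deburr is fixed at shift 3 — holds.
tap must fall between shift 2 and shift 6 — holds.
turn can only start once finish is done — holds.
deburr can only start once weld is done — holds.
finish must be completed before drill — holds.
cut must be completed before drill — holds.
The shop runs at most 3 operations per shift — holds.

Yes, all constraints hold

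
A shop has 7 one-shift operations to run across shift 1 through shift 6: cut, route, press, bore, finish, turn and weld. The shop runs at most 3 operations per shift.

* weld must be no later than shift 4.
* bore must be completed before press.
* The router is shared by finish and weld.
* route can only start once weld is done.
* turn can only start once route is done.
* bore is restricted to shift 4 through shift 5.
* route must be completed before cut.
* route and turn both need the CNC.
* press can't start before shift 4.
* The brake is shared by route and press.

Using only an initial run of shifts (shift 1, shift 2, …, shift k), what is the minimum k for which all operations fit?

5

The precedence chain requires at least 3 distinct shifts.
With at most 3 per shift and 7 operations, at least 3 shifts are needed.
Propagating the time windows through the other constraints, press can't land before shift 5, so the schedule must run through at least shift 5.
5 works (last occupied shift: shift 5): for example press=shift 5; bore=shift 4; weld=shift 1; route=shift 2; cut=shift 3; finish=shift 2; turn=shift 3.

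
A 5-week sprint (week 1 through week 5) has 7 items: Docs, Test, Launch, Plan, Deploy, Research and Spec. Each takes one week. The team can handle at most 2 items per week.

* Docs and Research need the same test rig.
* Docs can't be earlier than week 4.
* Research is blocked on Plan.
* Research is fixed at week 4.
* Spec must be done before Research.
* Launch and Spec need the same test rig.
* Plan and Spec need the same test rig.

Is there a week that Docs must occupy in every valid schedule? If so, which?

Docs's window is week 4–week 5.
Research is fixed at week 4, and Docs can't share a week with Research.
So Docs must be week 5.

week 5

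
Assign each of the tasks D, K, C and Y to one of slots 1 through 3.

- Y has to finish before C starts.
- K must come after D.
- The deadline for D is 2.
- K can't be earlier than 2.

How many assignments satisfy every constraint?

9

Splitting on D: it can be 1 (6), 2 (3). Listing each branch's schedules as (K, C, Y):
D=1: (2,2,1) (2,3,1) (2,3,2) (3,2,1) (3,3,1) (3,3,2) — 6.
D=2: (3,2,1) (3,3,1) (3,3,2) — 3.
Summing: 6 + 3 = 9.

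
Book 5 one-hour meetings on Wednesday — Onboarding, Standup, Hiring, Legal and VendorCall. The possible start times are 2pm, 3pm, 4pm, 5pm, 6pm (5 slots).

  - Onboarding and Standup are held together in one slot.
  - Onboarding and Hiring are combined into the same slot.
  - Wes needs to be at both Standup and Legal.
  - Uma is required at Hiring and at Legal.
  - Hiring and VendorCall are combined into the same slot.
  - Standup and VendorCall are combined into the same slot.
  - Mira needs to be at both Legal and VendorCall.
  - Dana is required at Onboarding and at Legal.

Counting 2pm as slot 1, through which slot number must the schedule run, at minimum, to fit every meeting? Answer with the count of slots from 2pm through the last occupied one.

2 slots

Could 1 slot be enough, i.e. nothing placed later than 2pm? No: Legal can't share with Standup (2pm) → nothing is left.
So 1 slot is not enough.
2 works (last occupied slot: 3pm): for example Hiring -> 2pm; Onboarding -> 2pm; Legal -> 3pm; VendorCall -> 2pm; Standup -> 2pm.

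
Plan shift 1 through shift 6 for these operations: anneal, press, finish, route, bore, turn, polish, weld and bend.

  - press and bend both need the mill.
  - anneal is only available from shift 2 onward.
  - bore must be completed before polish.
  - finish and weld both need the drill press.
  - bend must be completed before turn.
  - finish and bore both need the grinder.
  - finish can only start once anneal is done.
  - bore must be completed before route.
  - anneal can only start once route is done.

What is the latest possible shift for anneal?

shift 5

Anneal is available from shift 2; precedence pushes anneal to at least shift 3; downstream work caps anneal at shift 5.
anneal at shift 5 is achievable: route in shift 2; polish in shift 2; bore in shift 1; bend in shift 1; press in shift 2; finish in shift 6; turn in shift 2; anneal in shift 5; weld in shift 1.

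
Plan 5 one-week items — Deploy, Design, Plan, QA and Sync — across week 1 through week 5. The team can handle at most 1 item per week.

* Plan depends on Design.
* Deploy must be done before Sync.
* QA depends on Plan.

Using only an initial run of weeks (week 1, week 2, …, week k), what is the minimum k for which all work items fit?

The precedence chain requires at least 3 distinct weeks.
With at most 1 per week and 5 work items, at least 5 weeks are needed.
5 works (last occupied week: week 5): for example Deploy in week 3, QA in week 4, Sync in week 5, Design in week 1, Plan in week 2.

5 weeks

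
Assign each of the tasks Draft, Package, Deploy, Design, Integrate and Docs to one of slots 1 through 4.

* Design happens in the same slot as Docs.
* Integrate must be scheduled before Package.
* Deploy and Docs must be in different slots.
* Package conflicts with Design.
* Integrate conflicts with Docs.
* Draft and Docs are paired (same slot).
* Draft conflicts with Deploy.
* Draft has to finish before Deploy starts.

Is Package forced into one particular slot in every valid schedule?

No

Package can be 2 (e.g. Design=3, Deploy=4, Package=2, Integrate=1, Draft=3, Docs=3) or 3 (e.g. Package in 3, Draft in 1, Design in 1, Docs in 1, Integrate in 2, Deploy in 2).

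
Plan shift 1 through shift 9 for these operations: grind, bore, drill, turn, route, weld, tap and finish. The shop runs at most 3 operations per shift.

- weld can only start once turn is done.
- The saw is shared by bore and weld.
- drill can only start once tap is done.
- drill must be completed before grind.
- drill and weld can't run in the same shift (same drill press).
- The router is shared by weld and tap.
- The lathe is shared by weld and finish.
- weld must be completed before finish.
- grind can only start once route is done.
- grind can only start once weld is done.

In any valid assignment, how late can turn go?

Downstream work caps turn at shift 7.
turn at shift 7 is achievable: tap=shift 1, turn=shift 7, drill=shift 2, route=shift 1, grind=shift 9, weld=shift 8, finish=shift 9, bore=shift 1.

shift 7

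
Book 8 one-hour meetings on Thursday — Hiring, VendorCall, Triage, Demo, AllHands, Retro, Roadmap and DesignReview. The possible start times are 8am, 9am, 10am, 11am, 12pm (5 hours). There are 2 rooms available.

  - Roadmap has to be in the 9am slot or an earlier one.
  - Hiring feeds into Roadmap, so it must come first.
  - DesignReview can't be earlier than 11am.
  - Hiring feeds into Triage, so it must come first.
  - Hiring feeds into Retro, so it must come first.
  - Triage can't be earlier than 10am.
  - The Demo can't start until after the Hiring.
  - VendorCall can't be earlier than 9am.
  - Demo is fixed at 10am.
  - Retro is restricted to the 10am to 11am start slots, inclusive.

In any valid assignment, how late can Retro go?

11am

Retro is available from 10am; Retro's own window allows nothing later than 11am.
Retro at 11am is achievable: Roadmap in 9am; Triage in 10am; VendorCall in 9am; Demo in 10am; AllHands in 8am; DesignReview in 11am; Retro in 11am; Hiring in 8am.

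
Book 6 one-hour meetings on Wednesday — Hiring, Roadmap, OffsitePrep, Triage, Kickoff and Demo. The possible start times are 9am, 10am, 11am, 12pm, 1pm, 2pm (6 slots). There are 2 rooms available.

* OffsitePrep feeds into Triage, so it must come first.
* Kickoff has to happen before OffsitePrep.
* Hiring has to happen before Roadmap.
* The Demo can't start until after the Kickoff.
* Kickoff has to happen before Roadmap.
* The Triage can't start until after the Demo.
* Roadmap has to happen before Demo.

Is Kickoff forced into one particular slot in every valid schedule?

No

Kickoff can be 9am (e.g. Demo in 11am; Kickoff in 9am; Roadmap in 10am; Triage in 12pm; OffsitePrep in 10am; Hiring in 9am) or 10am (e.g. Triage in 1pm, Demo in 12pm, Roadmap in 11am, Hiring in 9am, Kickoff in 10am, OffsitePrep in 11am).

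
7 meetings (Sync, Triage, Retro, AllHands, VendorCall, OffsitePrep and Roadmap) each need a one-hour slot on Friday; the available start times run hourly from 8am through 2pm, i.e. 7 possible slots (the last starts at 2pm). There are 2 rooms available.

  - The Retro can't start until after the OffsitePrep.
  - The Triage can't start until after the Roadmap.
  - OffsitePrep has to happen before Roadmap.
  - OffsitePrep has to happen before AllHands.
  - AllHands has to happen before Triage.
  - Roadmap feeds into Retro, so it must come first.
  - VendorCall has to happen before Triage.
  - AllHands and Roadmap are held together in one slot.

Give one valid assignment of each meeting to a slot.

OffsitePrep=8am, VendorCall=8am, Retro=10am, AllHands=9am, Sync=11am, Roadmap=9am, Triage=10am

Checking: OffsitePrep(8am) before Roadmap(9am); OffsitePrep(8am) before AllHands(9am); Roadmap(9am) before Triage(10am); VendorCall(8am) before Triage(10am); OffsitePrep(8am) before Retro(10am); AllHands(9am) before Triage(10am); Roadmap(9am) before Retro(10am); AllHands = Roadmap = 9am; max 2 per slot (cap 2).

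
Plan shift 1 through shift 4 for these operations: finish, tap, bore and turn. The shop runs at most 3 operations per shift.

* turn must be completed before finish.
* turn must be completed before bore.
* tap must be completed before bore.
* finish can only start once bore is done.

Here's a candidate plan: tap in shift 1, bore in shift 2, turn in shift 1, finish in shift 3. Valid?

The shop runs at most 3 operations per shift — holds.
turn must be completed before finish — holds.
tap must be completed before bore — holds.
turn must be completed before bore — holds.
finish can only start once bore is done — holds.

Yes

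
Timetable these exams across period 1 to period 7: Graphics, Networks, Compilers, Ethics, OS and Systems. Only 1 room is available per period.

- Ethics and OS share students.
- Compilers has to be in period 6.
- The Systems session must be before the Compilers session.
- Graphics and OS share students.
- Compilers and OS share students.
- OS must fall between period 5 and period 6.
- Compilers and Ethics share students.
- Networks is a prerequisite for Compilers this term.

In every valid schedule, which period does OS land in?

OS's window is period 5–period 6.
Compilers is fixed at period 6, and OS can't share a period with Compilers.
So OS must be period 5.

period 5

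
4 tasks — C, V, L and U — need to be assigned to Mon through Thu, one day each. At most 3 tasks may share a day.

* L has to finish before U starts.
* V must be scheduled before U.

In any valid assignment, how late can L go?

Wed

Downstream work caps L at Wed.
L at Wed is achievable: L in Wed; V in Mon; U in Thu; C in Mon.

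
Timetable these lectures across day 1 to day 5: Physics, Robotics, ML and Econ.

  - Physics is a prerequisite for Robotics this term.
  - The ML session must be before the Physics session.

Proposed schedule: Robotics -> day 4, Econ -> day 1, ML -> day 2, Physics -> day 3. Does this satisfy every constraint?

Physics is a prerequisite for Robotics this term — holds.
The ML session must be before the Physics session — holds.

Valid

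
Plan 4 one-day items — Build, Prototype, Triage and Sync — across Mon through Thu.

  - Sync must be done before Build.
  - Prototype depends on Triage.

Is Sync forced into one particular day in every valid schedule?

Sync can be Mon (e.g. Prototype=Tue; Triage=Mon; Sync=Mon; Build=Tue) or Tue (e.g. Prototype=Tue; Build=Wed; Sync=Tue; Triage=Mon).

No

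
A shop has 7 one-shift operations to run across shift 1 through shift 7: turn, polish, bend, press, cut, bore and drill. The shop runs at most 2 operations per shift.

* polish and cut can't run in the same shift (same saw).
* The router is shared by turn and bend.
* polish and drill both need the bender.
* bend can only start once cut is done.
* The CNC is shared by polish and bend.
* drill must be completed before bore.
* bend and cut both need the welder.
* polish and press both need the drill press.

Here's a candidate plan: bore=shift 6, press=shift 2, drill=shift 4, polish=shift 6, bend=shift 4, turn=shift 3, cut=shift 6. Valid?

No. polish and cut can't run in the same shift (same saw) is not satisfied.

bend can only start once cut is done — violated.
drill must be completed before bore — holds.
polish and drill both need the bender — holds.
The shop runs at most 2 operations per shift — violated.
polish and press both need the drill press — holds.
The router is shared by turn and bend — holds.
The CNC is shared by polish and bend — holds.
polish and cut can't run in the same shift (same saw) — violated.
bend and cut both need the welder — holds.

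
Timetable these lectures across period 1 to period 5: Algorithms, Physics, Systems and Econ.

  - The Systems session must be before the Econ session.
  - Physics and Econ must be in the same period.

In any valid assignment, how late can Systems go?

Downstream work caps Systems at period 4.
Systems at period 4 is achievable: Econ -> period 5, Algorithms -> period 1, Systems -> period 4, Physics -> period 5.

period 4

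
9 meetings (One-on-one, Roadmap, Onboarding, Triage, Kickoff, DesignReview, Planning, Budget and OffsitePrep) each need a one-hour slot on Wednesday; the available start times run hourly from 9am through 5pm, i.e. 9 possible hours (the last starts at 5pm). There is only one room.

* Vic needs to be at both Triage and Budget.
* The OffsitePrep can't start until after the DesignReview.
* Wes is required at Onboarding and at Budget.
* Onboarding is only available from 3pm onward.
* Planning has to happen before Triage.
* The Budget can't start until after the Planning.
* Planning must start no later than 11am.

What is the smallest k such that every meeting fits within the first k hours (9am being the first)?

9 hours

The precedence chain requires at least 2 distinct hours.
With at most 1 per hour and 9 meetings, at least 9 hours are needed.
Onboarding can't be placed before 3pm — that is hour 7 counting from 9am — so the schedule must run through at least 7 hours.
9 works (last occupied hour: 5pm): for example One-on-one -> 2pm, OffsitePrep -> 1pm, DesignReview -> 11am, Onboarding -> 3pm, Kickoff -> 5pm, Triage -> 10am, Budget -> 12pm, Roadmap -> 4pm, Planning -> 9am.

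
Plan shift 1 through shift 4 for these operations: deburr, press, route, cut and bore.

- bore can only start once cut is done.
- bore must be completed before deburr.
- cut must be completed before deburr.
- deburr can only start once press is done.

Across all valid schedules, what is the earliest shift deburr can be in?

shift 3

Precedence pushes deburr to at least shift 3.
deburr at shift 3 is achievable: press in shift 1; bore in shift 2; deburr in shift 3; cut in shift 1; route in shift 1.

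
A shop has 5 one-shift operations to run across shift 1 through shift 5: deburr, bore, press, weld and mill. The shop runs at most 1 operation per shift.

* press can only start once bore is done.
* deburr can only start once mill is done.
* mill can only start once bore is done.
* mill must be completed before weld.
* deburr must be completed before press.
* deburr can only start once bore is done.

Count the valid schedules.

3

Enumerating: press -> shift 4, mill -> shift 2, weld -> shift 5, bore -> shift 1, deburr -> shift 3 | bore=shift 1, weld=shift 4, mill=shift 2, press=shift 5, deburr=shift 3 | mill in shift 2, bore in shift 1, deburr in shift 4, press in shift 5, weld in shift 3.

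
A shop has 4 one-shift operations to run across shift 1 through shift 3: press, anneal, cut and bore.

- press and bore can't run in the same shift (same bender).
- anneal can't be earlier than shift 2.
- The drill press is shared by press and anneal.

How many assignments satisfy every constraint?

Splitting on press: it can be shift 1 (12), shift 2 (6), shift 3 (6). Listing each branch's schedules as (anneal, cut, bore) by shift number:
press=shift 1: (2,1,2) (2,1,3) (2,2,2) (2,2,3) (2,3,2) (2,3,3) (3,1,2) (3,1,3) (3,2,2) (3,2,3) (3,3,2) (3,3,3) — 12.
press=shift 2: (3,1,1) (3,1,3) (3,2,1) (3,2,3) (3,3,1) (3,3,3) — 6.
press=shift 3: (2,1,1) (2,1,2) (2,2,1) (2,2,2) (2,3,1) (2,3,2) — 6.
Summing: 12 + 6 + 6 = 24.

24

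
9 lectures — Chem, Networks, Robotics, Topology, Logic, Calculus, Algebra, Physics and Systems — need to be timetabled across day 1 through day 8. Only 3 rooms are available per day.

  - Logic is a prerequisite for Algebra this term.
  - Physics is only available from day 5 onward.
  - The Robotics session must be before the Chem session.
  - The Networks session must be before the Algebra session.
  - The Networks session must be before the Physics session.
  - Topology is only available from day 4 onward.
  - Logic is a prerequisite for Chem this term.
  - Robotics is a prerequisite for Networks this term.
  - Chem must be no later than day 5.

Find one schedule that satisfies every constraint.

Chem=day 2, Logic=day 1, Networks=day 2, Algebra=day 3, Systems=day 2, Calculus=day 1, Robotics=day 1, Topology=day 4, Physics=day 5

Checking: Networks(day 2) before Physics(day 5); Robotics(day 1) before Networks(day 2); Logic(day 1) before Chem(day 2); Robotics(day 1) before Chem(day 2); Networks(day 2) before Algebra(day 3); Logic(day 1) before Algebra(day 3); Chem=day 2 in [day 1,day 5]; Physics=day 5 in [day 5,day 8]; Topology=day 4 in [day 4,day 8]; max 3 per day (cap 3).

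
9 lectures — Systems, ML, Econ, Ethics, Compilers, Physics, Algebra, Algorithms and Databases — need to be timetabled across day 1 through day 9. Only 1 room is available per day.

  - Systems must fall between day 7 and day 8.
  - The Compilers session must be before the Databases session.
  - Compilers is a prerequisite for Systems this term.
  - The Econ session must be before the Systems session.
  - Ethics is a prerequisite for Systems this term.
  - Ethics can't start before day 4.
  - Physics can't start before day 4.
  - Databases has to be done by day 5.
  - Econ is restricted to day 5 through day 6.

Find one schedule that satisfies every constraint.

Algorithms -> day 9, Systems -> day 7, Ethics -> day 4, Econ -> day 5, Databases -> day 2, Physics -> day 6, ML -> day 3, Compilers -> day 1, Algebra -> day 8

Checking: Compilers(day 1) before Databases(day 2); Ethics(day 4) before Systems(day 7); Econ(day 5) before Systems(day 7); Compilers(day 1) before Systems(day 7); Physics=day 6 in [day 4,day 9]; Databases=day 2 in [day 1,day 5]; Systems=day 7 in [day 7,day 8]; Econ=day 5 in [day 5,day 6]; Ethics=day 4 in [day 4,day 9]; max 1 per day (cap 1).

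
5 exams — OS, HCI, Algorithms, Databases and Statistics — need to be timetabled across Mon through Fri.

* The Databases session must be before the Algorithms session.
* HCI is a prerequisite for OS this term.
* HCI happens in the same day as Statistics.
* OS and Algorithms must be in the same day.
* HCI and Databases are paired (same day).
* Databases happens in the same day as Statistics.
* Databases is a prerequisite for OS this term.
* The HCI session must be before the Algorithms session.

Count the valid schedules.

Splitting on OS: it can be Tue (1), Wed (2), Thu (3), Fri (4). Listing each branch's schedules as (HCI, Algorithms, Databases, Statistics):
OS=Tue: (Mon,Tue,Mon,Mon) — 1.
OS=Wed: (Mon,Wed,Mon,Mon) (Tue,Wed,Tue,Tue) — 2.
OS=Thu: (Mon,Thu,Mon,Mon) (Tue,Thu,Tue,Tue) (Wed,Thu,Wed,Wed) — 3.
OS=Fri: (Mon,Fri,Mon,Mon) (Tue,Fri,Tue,Tue) (Wed,Fri,Wed,Wed) (Thu,Fri,Thu,Thu) — 4.
Summing: 1 + 2 + 3 + 4 = 10.

10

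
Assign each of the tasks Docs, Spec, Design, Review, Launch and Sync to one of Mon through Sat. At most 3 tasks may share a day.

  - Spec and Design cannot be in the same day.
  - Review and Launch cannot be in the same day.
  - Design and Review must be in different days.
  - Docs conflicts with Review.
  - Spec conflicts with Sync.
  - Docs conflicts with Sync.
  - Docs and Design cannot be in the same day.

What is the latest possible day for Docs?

Docs at Sat is achievable: Sync -> Tue, Launch -> Tue, Review -> Mon, Docs -> Sat, Spec -> Mon, Design -> Tue.

Sat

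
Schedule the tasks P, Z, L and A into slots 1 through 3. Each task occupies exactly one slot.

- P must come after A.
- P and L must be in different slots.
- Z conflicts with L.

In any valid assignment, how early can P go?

Precedence pushes P to at least 2.
P at 2 is achievable: L in 3, A in 1, Z in 1, P in 2.

2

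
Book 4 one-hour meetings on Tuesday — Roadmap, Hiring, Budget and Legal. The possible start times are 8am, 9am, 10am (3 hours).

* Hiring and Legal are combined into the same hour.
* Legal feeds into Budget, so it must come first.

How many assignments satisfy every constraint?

9

Splitting on Roadmap: it can be 8am (3), 9am (3), 10am (3). Listing each branch's schedules as (Hiring, Budget, Legal):
Roadmap=8am: (8am,9am,8am) (8am,10am,8am) (9am,10am,9am) — 3.
Roadmap=9am: (8am,9am,8am) (8am,10am,8am) (9am,10am,9am) — 3.
Roadmap=10am: (8am,9am,8am) (8am,10am,8am) (9am,10am,9am) — 3.
Summing: 3 + 3 + 3 = 9.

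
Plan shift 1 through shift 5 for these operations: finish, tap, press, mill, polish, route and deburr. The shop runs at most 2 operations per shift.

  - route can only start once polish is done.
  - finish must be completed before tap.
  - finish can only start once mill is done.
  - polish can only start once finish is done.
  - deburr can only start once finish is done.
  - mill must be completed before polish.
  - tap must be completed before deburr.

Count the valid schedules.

Splitting on finish: it can be shift 2 (33), shift 3 (6). Listing each branch's schedules as (tap, press, mill, polish, route, deburr) by shift number:
finish=shift 2: (3,1,1,3,4,4) (3,1,1,3,4,5) (3,1,1,3,5,4) (3,1,1,3,5,5) (3,1,1,4,5,4) (3,1,1,4,5,5) (3,2,1,3,4,4) (3,2,1,3,4,5) (3,2,1,3,5,4) (3,2,1,3,5,5) (3,2,1,4,5,4) (3,2,1,4,5,5) (3,3,1,4,5,4) (3,3,1,4,5,5) (3,4,1,3,4,5) (3,4,1,3,5,4) (3,4,1,3,5,5) (3,4,1,4,5,5) (3,5,1,3,4,4) (3,5,1,3,4,5) (3,5,1,3,5,4) (3,5,1,4,5,4) (4,1,1,3,4,5) (4,1,1,3,5,5) (4,1,1,4,5,5) (4,2,1,3,4,5) (4,2,1,3,5,5) (4,2,1,4,5,5) (4,3,1,3,4,5) (4,3,1,3,5,5) (4,3,1,4,5,5) (4,4,1,3,5,5) (4,5,1,3,4,5) — 33.
finish=shift 3: (4,1,1,4,5,5) (4,1,2,4,5,5) (4,2,1,4,5,5) (4,2,2,4,5,5) (4,3,1,4,5,5) (4,3,2,4,5,5) — 6.
Summing: 33 + 6 = 39.

39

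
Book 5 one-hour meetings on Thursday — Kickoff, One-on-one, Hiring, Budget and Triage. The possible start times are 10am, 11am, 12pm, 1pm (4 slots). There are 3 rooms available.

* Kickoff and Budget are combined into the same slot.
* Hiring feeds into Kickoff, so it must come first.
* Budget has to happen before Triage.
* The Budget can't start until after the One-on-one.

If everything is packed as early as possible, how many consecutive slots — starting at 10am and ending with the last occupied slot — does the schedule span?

3

The precedence chain requires at least 3 distinct slots.
With at most 3 per slot and 5 meetings, at least 2 slots are needed.
3 works (last occupied slot: 12pm): for example Hiring -> 10am, Triage -> 12pm, One-on-one -> 10am, Kickoff -> 11am, Budget -> 11am.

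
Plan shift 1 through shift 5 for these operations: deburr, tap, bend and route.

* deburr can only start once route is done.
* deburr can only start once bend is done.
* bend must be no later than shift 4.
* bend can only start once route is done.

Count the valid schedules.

50

Splitting on deburr: it can be shift 3 (5), shift 4 (15), shift 5 (30). Listing each branch's schedules as (tap, bend, route) by shift number:
deburr=shift 3: (1,2,1) (2,2,1) (3,2,1) (4,2,1) (5,2,1) — 5.
deburr=shift 4: (1,2,1) (1,3,1) (1,3,2) (2,2,1) (2,3,1) (2,3,2) (3,2,1) (3,3,1) (3,3,2) (4,2,1) (4,3,1) (4,3,2) (5,2,1) (5,3,1) (5,3,2) — 15.
deburr=shift 5: (1,2,1) (1,3,1) (1,3,2) (1,4,1) (1,4,2) (1,4,3) (2,2,1) (2,3,1) (2,3,2) (2,4,1) (2,4,2) (2,4,3) (3,2,1) (3,3,1) (3,3,2) (3,4,1) (3,4,2) (3,4,3) (4,2,1) (4,3,1) (4,3,2) (4,4,1) (4,4,2) (4,4,3) (5,2,1) (5,3,1) (5,3,2) (5,4,1) (5,4,2) (5,4,3) — 30.
Summing: 5 + 15 + 30 = 50.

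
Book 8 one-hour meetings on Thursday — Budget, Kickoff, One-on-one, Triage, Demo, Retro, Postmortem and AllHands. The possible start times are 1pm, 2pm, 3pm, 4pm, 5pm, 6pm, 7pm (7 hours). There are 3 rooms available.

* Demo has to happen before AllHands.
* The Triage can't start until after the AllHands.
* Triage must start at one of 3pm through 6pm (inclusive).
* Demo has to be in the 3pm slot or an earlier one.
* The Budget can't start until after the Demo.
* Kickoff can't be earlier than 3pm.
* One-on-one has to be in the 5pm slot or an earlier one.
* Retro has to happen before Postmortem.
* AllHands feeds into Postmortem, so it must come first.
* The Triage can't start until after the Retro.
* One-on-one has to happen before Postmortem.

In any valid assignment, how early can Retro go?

Downstream work caps Retro at 5pm.
Retro at 1pm is achievable: Budget -> 2pm; AllHands -> 2pm; One-on-one -> 1pm; Postmortem -> 3pm; Demo -> 1pm; Kickoff -> 3pm; Triage -> 3pm; Retro -> 1pm.

1pm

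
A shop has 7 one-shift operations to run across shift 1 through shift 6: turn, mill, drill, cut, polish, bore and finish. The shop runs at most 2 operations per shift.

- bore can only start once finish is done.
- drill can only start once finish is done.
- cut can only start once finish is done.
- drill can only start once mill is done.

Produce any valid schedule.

drill -> shift 2; turn -> shift 3; cut -> shift 2; finish -> shift 1; polish -> shift 4; mill -> shift 1; bore -> shift 3

Checking: finish(shift 1) before bore(shift 3); mill(shift 1) before drill(shift 2); finish(shift 1) before drill(shift 2); finish(shift 1) before cut(shift 2); max 2 per shift (cap 2).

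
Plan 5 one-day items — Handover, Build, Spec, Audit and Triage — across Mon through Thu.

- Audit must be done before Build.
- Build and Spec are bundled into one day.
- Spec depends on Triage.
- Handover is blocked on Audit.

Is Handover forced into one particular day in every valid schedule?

Handover can be Tue (e.g. Handover=Tue; Build=Tue; Audit=Mon; Triage=Mon; Spec=Tue) or Wed (e.g. Handover in Wed, Triage in Mon, Spec in Tue, Audit in Mon, Build in Tue).

No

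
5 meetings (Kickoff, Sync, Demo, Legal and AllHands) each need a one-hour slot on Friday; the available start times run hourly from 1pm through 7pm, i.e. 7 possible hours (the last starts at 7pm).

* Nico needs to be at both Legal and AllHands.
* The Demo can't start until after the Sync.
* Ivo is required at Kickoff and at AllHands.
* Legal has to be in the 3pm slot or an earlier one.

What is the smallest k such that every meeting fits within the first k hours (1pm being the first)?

The precedence chain requires at least 2 distinct hours.
2 works (last occupied hour: 2pm): for example AllHands -> 2pm, Demo -> 2pm, Legal -> 1pm, Sync -> 1pm, Kickoff -> 1pm.

2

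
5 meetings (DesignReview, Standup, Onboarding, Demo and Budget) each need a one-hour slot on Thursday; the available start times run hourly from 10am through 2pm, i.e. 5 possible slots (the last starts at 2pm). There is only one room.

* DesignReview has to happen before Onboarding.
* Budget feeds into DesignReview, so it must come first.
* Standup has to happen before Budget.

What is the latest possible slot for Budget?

12pm

Precedence pushes Budget to at least 11am; downstream work caps Budget at 12pm.
Budget at 12pm is achievable: Budget=12pm, Standup=10am, DesignReview=1pm, Onboarding=2pm, Demo=11am.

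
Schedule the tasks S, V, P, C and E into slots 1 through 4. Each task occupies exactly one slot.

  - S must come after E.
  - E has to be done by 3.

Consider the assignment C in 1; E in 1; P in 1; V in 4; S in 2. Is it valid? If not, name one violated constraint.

E has to be done by 3 — holds.
S must come after E — holds.

Yes, all constraints hold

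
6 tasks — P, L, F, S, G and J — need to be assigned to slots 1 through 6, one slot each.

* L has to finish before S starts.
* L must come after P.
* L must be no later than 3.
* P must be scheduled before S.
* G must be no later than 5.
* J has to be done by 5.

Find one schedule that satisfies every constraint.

F -> 1; L -> 2; P -> 1; J -> 1; S -> 3; G -> 1

Checking: P(1) before L(2); P(1) before S(3); L(2) before S(3); G=1 in [1,5]; J=1 in [1,5]; L=2 in [1,3].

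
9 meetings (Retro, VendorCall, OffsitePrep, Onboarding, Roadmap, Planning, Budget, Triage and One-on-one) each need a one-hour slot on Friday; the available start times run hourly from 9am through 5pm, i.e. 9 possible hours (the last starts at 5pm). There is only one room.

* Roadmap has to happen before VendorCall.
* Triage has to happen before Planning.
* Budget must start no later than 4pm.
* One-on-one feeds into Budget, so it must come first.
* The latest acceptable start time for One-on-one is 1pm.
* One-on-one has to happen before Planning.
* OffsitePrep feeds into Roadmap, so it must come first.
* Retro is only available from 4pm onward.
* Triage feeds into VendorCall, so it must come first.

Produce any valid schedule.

Onboarding=5pm; Triage=1pm; OffsitePrep=11am; Budget=10am; One-on-one=9am; Retro=4pm; Roadmap=12pm; VendorCall=2pm; Planning=3pm

Checking: Roadmap(12pm) before VendorCall(2pm); Triage(1pm) before Planning(3pm); Triage(1pm) before VendorCall(2pm); OffsitePrep(11am) before Roadmap(12pm); One-on-one(9am) before Planning(3pm); One-on-one(9am) before Budget(10am); One-on-one=9am in [9am,1pm]; Budget=10am in [9am,4pm]; Retro=4pm in [4pm,5pm]; max 1 per hour (cap 1).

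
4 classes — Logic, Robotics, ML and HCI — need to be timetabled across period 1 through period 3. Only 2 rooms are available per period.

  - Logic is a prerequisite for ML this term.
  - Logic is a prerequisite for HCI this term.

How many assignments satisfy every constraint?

12

Splitting on Logic: it can be period 1 (10), period 2 (2). Listing each branch's schedules as (Robotics, ML, HCI) by period number:
Logic=period 1: (1,2,2) (1,2,3) (1,3,2) (1,3,3) (2,2,3) (2,3,2) (2,3,3) (3,2,2) (3,2,3) (3,3,2) — 10.
Logic=period 2: (1,3,3) (2,3,3) — 2.
Summing: 10 + 2 = 12.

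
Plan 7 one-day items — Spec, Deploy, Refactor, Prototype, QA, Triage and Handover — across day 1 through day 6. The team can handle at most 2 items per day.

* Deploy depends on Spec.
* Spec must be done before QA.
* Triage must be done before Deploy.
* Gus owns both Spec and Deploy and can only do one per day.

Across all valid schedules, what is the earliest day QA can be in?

Precedence pushes QA to at least day 2.
QA at day 2 is achievable: Spec -> day 1, Handover -> day 4, Deploy -> day 2, Triage -> day 1, Refactor -> day 3, QA -> day 2, Prototype -> day 3.

day 2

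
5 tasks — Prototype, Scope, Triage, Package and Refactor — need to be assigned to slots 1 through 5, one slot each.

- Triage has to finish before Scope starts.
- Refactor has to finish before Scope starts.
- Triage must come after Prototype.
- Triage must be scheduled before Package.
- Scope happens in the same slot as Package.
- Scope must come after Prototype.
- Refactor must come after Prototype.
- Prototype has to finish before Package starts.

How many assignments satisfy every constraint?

Splitting on Prototype: it can be 1 (14), 2 (5), 3 (1). Listing each branch's schedules as (Scope, Triage, Package, Refactor):
Prototype=1: (3,2,3,2) (4,2,4,2) (4,2,4,3) (4,3,4,2) (4,3,4,3) (5,2,5,2) (5,2,5,3) (5,2,5,4) (5,3,5,2) (5,3,5,3) (5,3,5,4) (5,4,5,2) (5,4,5,3) (5,4,5,4) — 14.
Prototype=2: (4,3,4,3) (5,3,5,3) (5,3,5,4) (5,4,5,3) (5,4,5,4) — 5.
Prototype=3: (5,4,5,4) — 1.
Summing: 14 + 5 + 1 = 20.

20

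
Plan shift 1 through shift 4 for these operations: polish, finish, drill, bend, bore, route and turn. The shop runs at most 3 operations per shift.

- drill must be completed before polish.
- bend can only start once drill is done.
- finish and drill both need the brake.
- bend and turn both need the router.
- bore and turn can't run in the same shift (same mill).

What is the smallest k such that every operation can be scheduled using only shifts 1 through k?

The precedence chain requires at least 2 distinct shifts.
With at most 3 per shift and 7 operations, at least 3 shifts are needed.
3 works (last occupied shift: shift 3): for example route=shift 1, bore=shift 1, drill=shift 1, polish=shift 2, finish=shift 2, bend=shift 2, turn=shift 3.

3 shifts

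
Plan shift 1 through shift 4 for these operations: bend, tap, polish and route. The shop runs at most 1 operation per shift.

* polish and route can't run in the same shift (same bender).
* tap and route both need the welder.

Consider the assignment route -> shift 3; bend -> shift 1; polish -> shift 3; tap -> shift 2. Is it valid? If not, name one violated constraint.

The shop runs at most 1 operation per shift — violated.
polish and route can't run in the same shift (same bender) — violated.
tap and route both need the welder — holds.

No — it violates: polish and route can't run in the same shift (same bender)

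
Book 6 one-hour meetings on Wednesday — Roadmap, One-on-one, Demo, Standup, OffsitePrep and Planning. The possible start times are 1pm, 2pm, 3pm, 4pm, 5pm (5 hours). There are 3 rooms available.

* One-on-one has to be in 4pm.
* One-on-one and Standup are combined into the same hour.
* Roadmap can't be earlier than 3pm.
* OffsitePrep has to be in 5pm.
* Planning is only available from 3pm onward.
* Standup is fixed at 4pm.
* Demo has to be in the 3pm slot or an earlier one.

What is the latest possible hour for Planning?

5pm

Planning is available from 3pm.
Planning at 5pm is achievable: One-on-one in 4pm, Standup in 4pm, Planning in 5pm, OffsitePrep in 5pm, Demo in 1pm, Roadmap in 3pm.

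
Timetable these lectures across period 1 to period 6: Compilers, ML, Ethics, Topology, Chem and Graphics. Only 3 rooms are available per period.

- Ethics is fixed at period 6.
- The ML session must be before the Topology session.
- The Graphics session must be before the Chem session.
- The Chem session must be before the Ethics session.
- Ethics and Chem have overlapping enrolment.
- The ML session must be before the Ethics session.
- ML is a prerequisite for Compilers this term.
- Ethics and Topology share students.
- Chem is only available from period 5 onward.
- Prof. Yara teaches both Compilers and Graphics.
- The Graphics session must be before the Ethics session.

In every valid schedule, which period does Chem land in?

Chem's window is period 5–period 6.
Ethics is fixed at period 6, and Chem can't share a period with Ethics.
So Chem must be period 5.

period 5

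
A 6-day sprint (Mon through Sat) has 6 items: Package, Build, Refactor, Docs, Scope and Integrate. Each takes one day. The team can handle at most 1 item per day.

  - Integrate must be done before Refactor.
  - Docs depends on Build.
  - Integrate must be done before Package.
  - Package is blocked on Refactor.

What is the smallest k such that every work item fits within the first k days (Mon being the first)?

The precedence chain requires at least 3 distinct days.
With at most 1 per day and 6 work items, at least 6 days are needed.
6 works (last occupied day: Sat): for example Integrate -> Mon, Build -> Thu, Docs -> Fri, Scope -> Sat, Package -> Wed, Refactor -> Tue.

6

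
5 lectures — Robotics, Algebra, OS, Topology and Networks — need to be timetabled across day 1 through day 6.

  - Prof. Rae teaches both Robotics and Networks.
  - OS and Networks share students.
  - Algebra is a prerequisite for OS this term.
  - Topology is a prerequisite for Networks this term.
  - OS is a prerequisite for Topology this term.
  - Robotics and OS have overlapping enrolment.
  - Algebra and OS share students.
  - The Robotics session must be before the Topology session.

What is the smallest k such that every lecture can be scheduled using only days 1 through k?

The precedence chain requires at least 4 distinct days.
4 works (last occupied day: day 4): for example Topology=day 3, Robotics=day 1, OS=day 2, Algebra=day 1, Networks=day 4.

4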